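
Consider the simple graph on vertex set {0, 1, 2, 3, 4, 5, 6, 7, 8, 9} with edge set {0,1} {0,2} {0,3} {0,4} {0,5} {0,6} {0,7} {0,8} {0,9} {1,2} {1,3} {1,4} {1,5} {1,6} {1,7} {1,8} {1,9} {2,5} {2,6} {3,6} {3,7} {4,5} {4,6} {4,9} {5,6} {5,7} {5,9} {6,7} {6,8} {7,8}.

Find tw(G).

4

A width-4 tree decomposition is:
Bags: B1 = {0, 1, 4, 5, 6}  B2 = {0, 1, 5, 6, 7}  B3 = {0, 1, 4, 5, 9}  B4 = {0, 1, 3, 6, 7}  B5 = {0, 1, 2, 5, 6}  B6 = {0, 1, 6, 7, 8}
Tree: B1–B2, B1–B3, B2–B4, B2–B5, B2–B6
The largest bag has 5 vertices, giving width 4; this decomposition certifies tw(G) ≤ 4. Conversely, {0, 1, 4, 5, 9} is a clique of size 5, and the vertices of any clique must share a bag in every tree decomposition; so some bag has ≥ 5 vertices and tw(G) ≥ 4. The upper and lower bounds meet at 4, so that is the treewidth.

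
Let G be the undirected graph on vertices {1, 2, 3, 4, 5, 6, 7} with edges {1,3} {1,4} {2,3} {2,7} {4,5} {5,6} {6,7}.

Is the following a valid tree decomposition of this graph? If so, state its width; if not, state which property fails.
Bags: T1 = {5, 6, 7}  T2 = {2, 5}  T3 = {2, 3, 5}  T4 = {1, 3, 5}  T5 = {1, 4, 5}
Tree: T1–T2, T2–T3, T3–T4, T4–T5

No — edge (7,2) lies in no bag.

A tree decomposition must satisfy three properties: every vertex lies in some bag; for every edge, both endpoints lie together in some bag; and for every vertex, the bags containing it form a connected subtree. Here edge (7,2) lies in no bag, so the decomposition is invalid.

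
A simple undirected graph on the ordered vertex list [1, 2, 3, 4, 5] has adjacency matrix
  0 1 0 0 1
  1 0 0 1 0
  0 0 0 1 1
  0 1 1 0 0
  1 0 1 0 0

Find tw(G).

A width-2 tree decomposition is:
Bags: B1 = {1, 2, 5}  B2 = {2, 3, 5}  B3 = {2, 3, 4}
Tree: B1–B2, B2–B3
Every bag has size at most 3, so the width is 3 − 1 = 2 and tw(G) ≤ 2. The edges 2–1–5–3–4–2 form a cycle, so G is not a tree and its treewidth is at least 2. The upper and lower bounds meet at 2, so that is the treewidth.

2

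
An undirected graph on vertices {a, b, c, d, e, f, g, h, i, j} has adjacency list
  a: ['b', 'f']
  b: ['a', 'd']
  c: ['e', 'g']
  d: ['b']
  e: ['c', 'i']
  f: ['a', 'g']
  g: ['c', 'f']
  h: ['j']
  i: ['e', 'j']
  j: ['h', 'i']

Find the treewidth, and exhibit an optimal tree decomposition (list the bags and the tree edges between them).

Treewidth 1.
Bags: B1 = {b, d}  B2 = {a, b}  B3 = {a, f}  B4 = {f, g}  B5 = {c, g}  B6 = {c, e}  B7 = {e, i}  B8 = {i, j}  B9 = {h, j}
Tree: B1–B2, B2–B3, B3–B4, B4–B5, B5–B6, B6–B7, B7–B8, B8–B9

Every bag has size at most 2, so the width is 2 − 1 = 1 and tw(G) ≤ 1. Any graph with an edge has treewidth ≥ 1, and G has the edge d–b. Therefore the treewidth is 1.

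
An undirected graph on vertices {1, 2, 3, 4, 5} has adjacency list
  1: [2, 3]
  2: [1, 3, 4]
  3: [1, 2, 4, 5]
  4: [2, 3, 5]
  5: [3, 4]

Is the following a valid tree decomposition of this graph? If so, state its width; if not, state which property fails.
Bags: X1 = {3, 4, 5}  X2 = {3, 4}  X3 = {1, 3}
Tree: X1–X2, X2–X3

No — vertex 2 appears in no bag.

A tree decomposition must satisfy three properties: every vertex lies in some bag; for every edge, both endpoints lie together in some bag; and for every vertex, the bags containing it form a connected subtree. Here vertex 2 appears in no bag, so the decomposition is invalid.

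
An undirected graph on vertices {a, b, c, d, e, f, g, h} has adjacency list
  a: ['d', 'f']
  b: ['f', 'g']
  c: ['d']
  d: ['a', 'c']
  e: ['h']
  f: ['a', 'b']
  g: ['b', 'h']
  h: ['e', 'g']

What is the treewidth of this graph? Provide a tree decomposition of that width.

The largest bag has 2 vertices, giving width 1; this decomposition certifies tw(G) ≤ 1. G has an edge, so its treewidth is at least 1. Combining the bounds, tw(G) = 1.

Treewidth 1.
One such decomposition:
Bags: B1 = {e, h}  B2 = {g, h}  B3 = {b, g}  B4 = {b, f}  B5 = {a, f}  B6 = {a, d}  B7 = {c, d}
Tree: B1–B2, B2–B3, B3–B4, B4–B5, B5–B6, B6–B7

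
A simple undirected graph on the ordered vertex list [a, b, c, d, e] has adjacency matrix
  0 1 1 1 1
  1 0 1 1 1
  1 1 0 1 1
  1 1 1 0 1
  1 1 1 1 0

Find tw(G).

A width-4 tree decomposition is:
Bags: B1 = {a, b, c, d, e}
Tree: (single bag)
With just one bag of size 5, the width is 5 − 1 = 4, so tw(G) ≤ 4. For the lower bound, the 5 vertices {a, b, c, d, e} are pairwise adjacent, and any tree decomposition puts a clique entirely inside one bag — forcing width ≥ 4. Therefore the treewidth is 4.

4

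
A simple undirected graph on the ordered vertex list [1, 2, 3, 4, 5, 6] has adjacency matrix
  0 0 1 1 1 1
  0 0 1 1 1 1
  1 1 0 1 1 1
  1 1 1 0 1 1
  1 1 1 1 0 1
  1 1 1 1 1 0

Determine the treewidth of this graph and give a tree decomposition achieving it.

Treewidth 4.
One optimal decomposition is:
Bags: B1 = {1, 3, 4, 5, 6}  B2 = {2, 3, 4, 5, 6}
Tree: B1–B2

Each bag holds 5 vertices, so the decomposition has width 4, which upper-bounds the treewidth. For the lower bound, the 5 vertices {1, 3, 4, 5, 6} are pairwise adjacent, and any tree decomposition puts a clique entirely inside one bag — forcing width ≥ 4. The upper and lower bounds meet at 4, so that is the treewidth.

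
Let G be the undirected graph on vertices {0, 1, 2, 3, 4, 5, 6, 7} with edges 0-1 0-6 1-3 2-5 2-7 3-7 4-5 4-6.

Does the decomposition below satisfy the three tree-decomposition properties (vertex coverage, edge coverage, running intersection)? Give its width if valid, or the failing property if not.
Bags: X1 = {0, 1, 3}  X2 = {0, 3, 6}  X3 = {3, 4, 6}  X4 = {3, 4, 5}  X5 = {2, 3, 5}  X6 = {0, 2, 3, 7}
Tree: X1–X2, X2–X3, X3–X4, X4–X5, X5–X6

No — bags containing vertex 0 are not connected in the tree.

A tree decomposition must satisfy three properties: every vertex lies in some bag; for every edge, both endpoints lie together in some bag; and for every vertex, the bags containing it form a connected subtree. Here bags containing vertex 0 are not connected in the tree, so the decomposition is invalid.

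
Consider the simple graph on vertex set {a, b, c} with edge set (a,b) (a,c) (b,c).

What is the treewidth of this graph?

2

A width-2 tree decomposition is:
Bags: B1 = {a, b, c}
Tree: (single bag)
A single bag containing all 3 vertices is trivially a valid decomposition of width 2. On the other hand G contains the 3-clique {a, b, c}. A clique must lie in a single bag of any decomposition, so no decomposition can have width below 2. Therefore the treewidth is 2.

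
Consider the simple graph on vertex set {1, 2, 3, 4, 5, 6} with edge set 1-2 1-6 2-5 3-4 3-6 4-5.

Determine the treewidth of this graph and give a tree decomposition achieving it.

Treewidth 2.
Bags: B1 = {1, 2, 6}  B2 = {2, 5, 6}  B3 = {4, 5, 6}  B4 = {3, 4, 6}
Tree: B1–B2, B2–B3, B3–B4

Every bag has size at most 3, so the width is 3 − 1 = 2 and tw(G) ≤ 2. Since 6–1–2–5–4–3–6 is a cycle in G, G is not acyclic. Forests are exactly the graphs of treewidth ≤ 1, so tw(G) ≥ 2. Combining the bounds, tw(G) = 2.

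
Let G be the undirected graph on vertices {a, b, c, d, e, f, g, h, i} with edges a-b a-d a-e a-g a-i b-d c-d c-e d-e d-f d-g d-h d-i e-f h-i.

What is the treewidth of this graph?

2

A width-2 tree decomposition is:
Bags: B1 = {d, h, i}  B2 = {a, d, i}  B3 = {a, d, e}  B4 = {d, e, f}  B5 = {c, d, e}  B6 = {a, d, g}  B7 = {a, b, d}
Tree: B1–B2, B2–B3, B3–B4, B4–B5, B3–B6, B2–B7
The largest bag has 3 vertices, giving width 2; this decomposition certifies tw(G) ≤ 2. For the lower bound, the 3 vertices {a, d, g} are pairwise adjacent, and any tree decomposition puts a clique entirely inside one bag — forcing width ≥ 2. The upper and lower bounds meet at 2, so that is the treewidth.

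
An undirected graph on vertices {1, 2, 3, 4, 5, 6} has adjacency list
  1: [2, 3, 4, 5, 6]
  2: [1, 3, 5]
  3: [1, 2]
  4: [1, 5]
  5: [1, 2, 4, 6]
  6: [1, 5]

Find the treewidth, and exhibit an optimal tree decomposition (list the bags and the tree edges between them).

Treewidth 2.
Bags: B1 = {1, 5, 6}  B2 = {1, 2, 5}  B3 = {1, 2, 3}  B4 = {1, 4, 5}
Tree: B1–B2, B2–B3, B2–B4

Each bag holds 3 vertices, so the decomposition has width 2, which upper-bounds the treewidth. Conversely, {1, 2, 3} is a clique of size 3, and the vertices of any clique must share a bag in every tree decomposition; so some bag has ≥ 3 vertices and tw(G) ≥ 2. Therefore the treewidth is 2.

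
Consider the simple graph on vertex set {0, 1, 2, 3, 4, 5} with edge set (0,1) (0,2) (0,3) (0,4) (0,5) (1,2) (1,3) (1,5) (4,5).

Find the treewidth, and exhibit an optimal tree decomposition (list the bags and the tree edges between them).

Every bag has size at most 3, so the width is 3 − 1 = 2 and tw(G) ≤ 2. Conversely, {0, 1, 2} is a clique of size 3, and the vertices of any clique must share a bag in every tree decomposition; so some bag has ≥ 3 vertices and tw(G) ≥ 2. Combining the bounds, tw(G) = 2.

Treewidth 2.
One optimal decomposition is:
Bags: B1 = {0, 4, 5}  B2 = {0, 1, 5}  B3 = {0, 1, 2}  B4 = {0, 1, 3}
Tree: B1–B2, B2–B3, B2–B4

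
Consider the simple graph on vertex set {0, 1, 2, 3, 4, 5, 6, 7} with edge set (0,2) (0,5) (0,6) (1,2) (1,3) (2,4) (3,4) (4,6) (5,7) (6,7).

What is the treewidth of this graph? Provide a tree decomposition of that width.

Treewidth 2.
One optimal decomposition is:
Bags: B1 = {0, 5, 7}  B2 = {0, 6, 7}  B3 = {0, 2, 6}  B4 = {2, 4, 6}  B5 = {1, 2, 4}  B6 = {1, 3, 4}
Tree: B1–B2, B2–B3, B3–B4, B4–B5, B5–B6

Every bag has size at most 3, so the width is 3 − 1 = 2 and tw(G) ≤ 2. The edges 5–7–6–0–5 form a cycle, so G is not a tree and its treewidth is at least 2. The upper and lower bounds meet at 2, so that is the treewidth.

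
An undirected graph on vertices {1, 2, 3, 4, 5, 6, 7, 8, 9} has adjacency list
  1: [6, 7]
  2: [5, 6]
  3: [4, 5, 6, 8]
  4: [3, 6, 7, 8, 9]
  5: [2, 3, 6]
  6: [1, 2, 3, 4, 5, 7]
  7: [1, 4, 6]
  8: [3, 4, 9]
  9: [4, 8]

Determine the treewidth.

A width-2 tree decomposition is:
Bags: B1 = {3, 4, 6}  B2 = {4, 6, 7}  B3 = {3, 5, 6}  B4 = {3, 4, 8}  B5 = {1, 6, 7}  B6 = {4, 8, 9}  B7 = {2, 5, 6}
Tree: B1–B2, B1–B3, B1–B4, B2–B5, B4–B6, B3–B7
Each bag holds 3 vertices, so the decomposition has width 2, which upper-bounds the treewidth. For the lower bound, the 3 vertices {4, 8, 9} are pairwise adjacent, and any tree decomposition puts a clique entirely inside one bag — forcing width ≥ 2. The upper and lower bounds meet at 2, so that is the treewidth.

2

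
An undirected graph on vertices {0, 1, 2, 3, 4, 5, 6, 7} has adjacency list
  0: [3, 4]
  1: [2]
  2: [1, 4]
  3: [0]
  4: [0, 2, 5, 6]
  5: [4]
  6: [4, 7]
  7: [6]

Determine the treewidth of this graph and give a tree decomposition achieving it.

Treewidth 1.
Bags: B1 = {4, 5}  B2 = {2, 4}  B3 = {0, 4}  B4 = {4, 6}  B5 = {0, 3}  B6 = {6, 7}  B7 = {1, 2}
Tree: B1–B2, B2–B3, B3–B4, B3–B5, B4–B6, B2–B7

Every bag has size at most 2, so the width is 2 − 1 = 1 and tw(G) ≤ 1. Any graph with an edge has treewidth ≥ 1, and G has the edge 4–5. Therefore the treewidth is 1.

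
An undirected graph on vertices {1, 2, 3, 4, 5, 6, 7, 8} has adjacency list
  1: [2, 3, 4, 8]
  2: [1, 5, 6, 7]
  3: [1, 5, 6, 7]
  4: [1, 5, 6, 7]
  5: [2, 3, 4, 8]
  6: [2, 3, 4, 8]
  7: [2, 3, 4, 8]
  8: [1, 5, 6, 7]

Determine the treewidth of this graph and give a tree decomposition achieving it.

Each bag holds 5 vertices, so the decomposition has width 4, which upper-bounds the treewidth. For the lower bound: the 5 vertex sets {7,8}, {2,5}, {4,6}, {3}, {1} are disjoint, each induces a connected subgraph, and every pair is joined by at least one edge of G. Contracting each set to a single vertex therefore yields K_{5} as a minor, and since treewidth is minor-monotone, tw(G) ≥ tw(K_{5}) = 4. Combining the bounds, tw(G) = 4.

Treewidth 4.
Bags: B1 = {2, 3, 4, 7, 8}  B2 = {2, 3, 4, 5, 8}  B3 = {2, 3, 4, 6, 8}  B4 = {1, 2, 3, 4, 8}
Tree: B1–B2, B2–B3, B3–B4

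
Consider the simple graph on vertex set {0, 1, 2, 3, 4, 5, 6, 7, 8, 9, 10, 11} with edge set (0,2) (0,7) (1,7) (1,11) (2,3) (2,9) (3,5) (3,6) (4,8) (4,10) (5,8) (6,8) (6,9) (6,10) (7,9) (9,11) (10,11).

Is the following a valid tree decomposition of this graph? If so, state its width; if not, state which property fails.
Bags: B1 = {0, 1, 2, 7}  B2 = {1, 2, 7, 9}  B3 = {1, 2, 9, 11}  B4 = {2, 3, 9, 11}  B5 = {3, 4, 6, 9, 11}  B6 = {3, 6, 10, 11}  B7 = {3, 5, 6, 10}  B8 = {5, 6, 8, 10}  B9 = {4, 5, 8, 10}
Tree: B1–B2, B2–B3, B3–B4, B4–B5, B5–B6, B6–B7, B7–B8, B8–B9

No — bags containing vertex 4 are not connected in the tree.

A tree decomposition must satisfy three properties: every vertex lies in some bag; for every edge, both endpoints lie together in some bag; and for every vertex, the bags containing it form a connected subtree. Here bags containing vertex 4 are not connected in the tree, so the decomposition is invalid.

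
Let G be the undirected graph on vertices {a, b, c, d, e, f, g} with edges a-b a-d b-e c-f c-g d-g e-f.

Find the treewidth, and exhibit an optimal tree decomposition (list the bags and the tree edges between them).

Treewidth 2.
One optimal decomposition is:
Bags: B1 = {a, b, e}  B2 = {a, e, f}  B3 = {a, c, f}  B4 = {a, c, g}  B5 = {a, d, g}
Tree: B1–B2, B2–B3, B3–B4, B4–B5

Each bag holds 3 vertices, so the decomposition has width 2, which upper-bounds the treewidth. For the lower bound, G contains the cycle a–b–e–f–c–g–d–a, so G is not a forest; only forests have treewidth ≤ 1, hence tw(G) ≥ 2. Hence tw(G) = 2 exactly.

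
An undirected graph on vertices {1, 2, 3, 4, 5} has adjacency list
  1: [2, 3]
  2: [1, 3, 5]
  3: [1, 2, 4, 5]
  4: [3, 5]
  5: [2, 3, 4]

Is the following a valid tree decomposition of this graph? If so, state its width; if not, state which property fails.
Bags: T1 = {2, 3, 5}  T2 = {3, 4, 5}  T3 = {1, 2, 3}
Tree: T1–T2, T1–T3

Checking the three conditions: (i) the bags cover all of {1, 2, 3, 4, 5}; (ii) for each edge, some bag contains both endpoints; (iii) the bags containing any fixed vertex form a subtree. All hold, so the decomposition is valid with width 3 − 1 = 2.

Yes; width 2.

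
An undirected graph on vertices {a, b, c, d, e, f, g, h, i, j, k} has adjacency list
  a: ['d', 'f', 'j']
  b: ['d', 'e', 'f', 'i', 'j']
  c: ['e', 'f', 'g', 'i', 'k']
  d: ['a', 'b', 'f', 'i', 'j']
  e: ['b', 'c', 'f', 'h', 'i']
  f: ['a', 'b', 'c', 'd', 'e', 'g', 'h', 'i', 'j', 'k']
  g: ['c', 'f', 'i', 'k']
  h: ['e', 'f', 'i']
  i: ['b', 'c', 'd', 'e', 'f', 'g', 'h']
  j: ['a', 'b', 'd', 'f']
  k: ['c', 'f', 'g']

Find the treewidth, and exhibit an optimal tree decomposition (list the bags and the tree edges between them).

Treewidth 3.
One optimal decomposition is:
Bags: B1 = {b, e, f, i}  B2 = {c, e, f, i}  B3 = {b, d, f, i}  B4 = {e, f, h, i}  B5 = {c, f, g, i}  B6 = {b, d, f, j}  B7 = {c, f, g, k}  B8 = {a, d, f, j}
Tree: B1–B2, B1–B3, B2–B4, B2–B5, B3–B6, B5–B7, B6–B8

Each bag holds 4 vertices, so the decomposition has width 3, which upper-bounds the treewidth. Conversely, {a, d, f, j} is a clique of size 4, and the vertices of any clique must share a bag in every tree decomposition; so some bag has ≥ 4 vertices and tw(G) ≥ 3. Combining the bounds, tw(G) = 3.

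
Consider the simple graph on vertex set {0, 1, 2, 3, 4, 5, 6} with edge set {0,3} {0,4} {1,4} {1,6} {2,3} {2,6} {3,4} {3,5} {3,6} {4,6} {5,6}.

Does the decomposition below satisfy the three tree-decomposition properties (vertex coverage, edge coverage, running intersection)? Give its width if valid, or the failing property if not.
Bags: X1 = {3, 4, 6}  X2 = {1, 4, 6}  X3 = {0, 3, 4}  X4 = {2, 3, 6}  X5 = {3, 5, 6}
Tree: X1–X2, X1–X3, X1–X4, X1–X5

Every vertex of G appears in some bag (union = {0, 1, 2, 3, 4, 5, 6}); every edge is covered by a bag; and for each vertex v the set of bags containing v is connected in the bag tree. The decomposition is therefore valid. The largest bag has 3 vertices, so the width is 2.

Yes; width 2.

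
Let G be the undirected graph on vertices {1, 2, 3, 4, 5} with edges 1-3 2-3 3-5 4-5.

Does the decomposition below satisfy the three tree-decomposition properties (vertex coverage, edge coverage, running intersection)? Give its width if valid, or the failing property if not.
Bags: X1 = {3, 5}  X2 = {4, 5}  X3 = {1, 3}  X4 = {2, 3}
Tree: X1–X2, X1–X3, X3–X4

Yes; width 1.

Vertex coverage: the bags together contain {1, 2, 3, 4, 5}, the full vertex set. Edge coverage: each edge of G has both endpoints in at least one bag. Running intersection: for every vertex, the bags containing it form a connected subtree. All three properties hold, so this is a valid tree decomposition of width max|bag| − 1 = 1, and hence tw(G) ≤ 1.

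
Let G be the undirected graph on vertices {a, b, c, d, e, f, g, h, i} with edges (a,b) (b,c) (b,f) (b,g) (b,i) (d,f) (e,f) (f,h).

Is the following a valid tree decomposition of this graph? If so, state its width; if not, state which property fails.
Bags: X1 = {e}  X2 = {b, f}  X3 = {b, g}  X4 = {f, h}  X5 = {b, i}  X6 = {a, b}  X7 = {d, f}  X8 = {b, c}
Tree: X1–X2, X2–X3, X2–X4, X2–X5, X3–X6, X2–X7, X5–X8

A tree decomposition must satisfy three properties: every vertex lies in some bag; for every edge, both endpoints lie together in some bag; and for every vertex, the bags containing it form a connected subtree. Here edge (f,e) lies in no bag, so the decomposition is invalid.

No — edge (f,e) lies in no bag.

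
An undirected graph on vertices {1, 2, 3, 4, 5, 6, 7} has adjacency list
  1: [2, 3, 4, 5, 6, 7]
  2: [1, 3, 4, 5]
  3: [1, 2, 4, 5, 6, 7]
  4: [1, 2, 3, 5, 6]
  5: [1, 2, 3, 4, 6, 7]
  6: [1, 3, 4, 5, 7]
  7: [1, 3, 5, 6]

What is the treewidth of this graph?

A width-4 tree decomposition is:
Bags: B1 = {1, 3, 4, 5, 6}  B2 = {1, 2, 3, 4, 5}  B3 = {1, 3, 5, 6, 7}
Tree: B1–B2, B1–B3
Each bag holds 5 vertices, so the decomposition has width 4, which upper-bounds the treewidth. Conversely, {1, 2, 3, 4, 5} is a clique of size 5, and the vertices of any clique must share a bag in every tree decomposition; so some bag has ≥ 5 vertices and tw(G) ≥ 4. Hence tw(G) = 4 exactly.

4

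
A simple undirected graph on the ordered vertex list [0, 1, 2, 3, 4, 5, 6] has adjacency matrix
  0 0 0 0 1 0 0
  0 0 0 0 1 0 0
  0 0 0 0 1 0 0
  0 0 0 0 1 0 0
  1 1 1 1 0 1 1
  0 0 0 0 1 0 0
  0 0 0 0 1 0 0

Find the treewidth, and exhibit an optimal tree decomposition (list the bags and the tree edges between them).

Every bag has size at most 2, so the width is 2 − 1 = 1 and tw(G) ≤ 1. G has an edge, so its treewidth is at least 1. Hence tw(G) = 1 exactly.

Treewidth 1.
One optimal decomposition is:
Bags: B1 = {1, 4}  B2 = {4, 5}  B3 = {2, 4}  B4 = {4, 6}  B5 = {0, 4}  B6 = {3, 4}
Tree: B1–B2, B2–B3, B3–B4, B3–B5, B3–B6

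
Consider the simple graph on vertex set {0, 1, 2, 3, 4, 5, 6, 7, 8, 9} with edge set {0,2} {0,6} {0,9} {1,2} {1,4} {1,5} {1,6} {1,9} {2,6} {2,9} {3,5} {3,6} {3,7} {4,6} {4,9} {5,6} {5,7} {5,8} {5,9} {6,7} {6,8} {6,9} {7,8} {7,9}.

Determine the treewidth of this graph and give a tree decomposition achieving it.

Every bag has size at most 4, so the width is 4 − 1 = 3 and tw(G) ≤ 3. Conversely, {5, 6, 7, 8} is a clique of size 4, and the vertices of any clique must share a bag in every tree decomposition; so some bag has ≥ 4 vertices and tw(G) ≥ 3. The upper and lower bounds meet at 3, so that is the treewidth.

Treewidth 3.
One optimal decomposition is:
Bags: B1 = {1, 2, 6, 9}  B2 = {0, 2, 6, 9}  B3 = {1, 5, 6, 9}  B4 = {1, 4, 6, 9}  B5 = {5, 6, 7, 9}  B6 = {3, 5, 6, 7}  B7 = {5, 6, 7, 8}
Tree: B1–B2, B1–B3, B1–B4, B3–B5, B5–B6, B5–B7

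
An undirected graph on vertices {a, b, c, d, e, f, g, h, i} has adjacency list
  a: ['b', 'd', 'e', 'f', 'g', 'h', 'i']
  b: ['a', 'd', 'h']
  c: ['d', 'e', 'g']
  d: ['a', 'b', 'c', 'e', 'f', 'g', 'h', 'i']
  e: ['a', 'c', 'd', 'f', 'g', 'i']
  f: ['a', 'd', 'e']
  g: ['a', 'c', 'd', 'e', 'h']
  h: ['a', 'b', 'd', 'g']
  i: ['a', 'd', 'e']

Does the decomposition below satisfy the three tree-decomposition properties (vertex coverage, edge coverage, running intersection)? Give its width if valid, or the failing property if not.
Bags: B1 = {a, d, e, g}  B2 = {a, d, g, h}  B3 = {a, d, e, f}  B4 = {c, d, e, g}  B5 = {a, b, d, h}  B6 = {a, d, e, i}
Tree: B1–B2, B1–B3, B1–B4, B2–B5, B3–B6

Checking the three conditions: (i) the bags cover all of {a, b, c, d, e, f, g, h, i}; (ii) for each edge, some bag contains both endpoints; (iii) the bags containing any fixed vertex form a subtree. All hold, so the decomposition is valid with width 4 − 1 = 3.

Yes; width 3.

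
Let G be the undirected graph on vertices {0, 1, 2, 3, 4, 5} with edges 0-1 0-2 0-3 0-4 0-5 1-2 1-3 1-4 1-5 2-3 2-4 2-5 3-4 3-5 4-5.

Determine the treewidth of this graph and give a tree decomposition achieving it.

With just one bag of size 6, the width is 6 − 1 = 5, so tw(G) ≤ 5. Conversely, {0, 1, 2, 3, 4, 5} is a clique of size 6, and the vertices of any clique must share a bag in every tree decomposition; so some bag has ≥ 6 vertices and tw(G) ≥ 5. Therefore the treewidth is 5.

Treewidth 5.
One optimal decomposition is:
Bags: B1 = {0, 1, 2, 3, 4, 5}
Tree: (single bag)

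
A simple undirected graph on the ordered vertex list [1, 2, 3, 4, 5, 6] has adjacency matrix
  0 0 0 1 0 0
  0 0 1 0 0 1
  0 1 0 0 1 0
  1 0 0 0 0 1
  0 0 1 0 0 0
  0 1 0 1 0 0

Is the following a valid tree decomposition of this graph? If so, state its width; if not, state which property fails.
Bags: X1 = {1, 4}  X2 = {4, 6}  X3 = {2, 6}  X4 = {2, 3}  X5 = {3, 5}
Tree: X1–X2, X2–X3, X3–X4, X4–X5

Yes; width 1.

Every vertex of G appears in some bag (union = {1, 2, 3, 4, 5, 6}); every edge is covered by a bag; and for each vertex v the set of bags containing v is connected in the bag tree. The decomposition is therefore valid. The largest bag has 2 vertices, so the width is 1.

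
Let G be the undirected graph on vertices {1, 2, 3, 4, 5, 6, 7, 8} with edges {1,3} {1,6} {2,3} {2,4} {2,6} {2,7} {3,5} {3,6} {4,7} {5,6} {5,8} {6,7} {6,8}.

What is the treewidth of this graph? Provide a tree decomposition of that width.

The largest bag has 3 vertices, giving width 2; this decomposition certifies tw(G) ≤ 2. On the other hand G contains the 3-clique {2, 4, 7}. A clique must lie in a single bag of any decomposition, so no decomposition can have width below 2. The upper and lower bounds meet at 2, so that is the treewidth.

Treewidth 2.
One optimal decomposition is:
Bags: B1 = {2, 4, 7}  B2 = {2, 6, 7}  B3 = {2, 3, 6}  B4 = {3, 5, 6}  B5 = {1, 3, 6}  B6 = {5, 6, 8}
Tree: B1–B2, B2–B3, B3–B4, B4–B5, B4–B6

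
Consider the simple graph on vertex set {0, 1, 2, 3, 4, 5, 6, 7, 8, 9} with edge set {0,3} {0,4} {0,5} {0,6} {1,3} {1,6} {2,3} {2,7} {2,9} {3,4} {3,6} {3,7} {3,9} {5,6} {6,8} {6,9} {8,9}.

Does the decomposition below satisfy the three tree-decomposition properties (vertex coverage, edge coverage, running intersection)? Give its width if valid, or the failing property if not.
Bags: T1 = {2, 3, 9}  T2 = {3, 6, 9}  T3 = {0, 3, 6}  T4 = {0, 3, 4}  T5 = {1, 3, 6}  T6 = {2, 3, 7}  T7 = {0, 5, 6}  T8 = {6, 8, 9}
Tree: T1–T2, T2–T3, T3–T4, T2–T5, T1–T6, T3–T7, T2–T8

Yes; width 2.

Vertex coverage: the bags together contain {0, 1, 2, 3, 4, 5, 6, 7, 8, 9}, the full vertex set. Edge coverage: each edge of G has both endpoints in at least one bag. Running intersection: for every vertex, the bags containing it form a connected subtree. All three properties hold, so this is a valid tree decomposition of width max|bag| − 1 = 2, and hence tw(G) ≤ 2.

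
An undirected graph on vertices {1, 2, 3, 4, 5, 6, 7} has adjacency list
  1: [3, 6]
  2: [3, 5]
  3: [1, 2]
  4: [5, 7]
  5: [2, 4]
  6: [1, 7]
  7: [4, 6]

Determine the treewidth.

A width-2 tree decomposition is:
Bags: B1 = {1, 2, 3}  B2 = {1, 2, 6}  B3 = {2, 6, 7}  B4 = {2, 4, 7}  B5 = {2, 4, 5}
Tree: B1–B2, B2–B3, B3–B4, B4–B5
Every bag has size at most 3, so the width is 3 − 1 = 2 and tw(G) ≤ 2. The edges 2–3–1–6–7–4–5–2 form a cycle, so G is not a tree and its treewidth is at least 2. Combining the bounds, tw(G) = 2.

2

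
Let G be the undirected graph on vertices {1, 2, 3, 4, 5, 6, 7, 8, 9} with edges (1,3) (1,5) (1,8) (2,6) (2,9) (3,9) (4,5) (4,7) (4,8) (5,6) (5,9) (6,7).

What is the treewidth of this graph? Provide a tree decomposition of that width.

Treewidth 3.
Bags: B1 = {1, 3, 8, 9}  B2 = {1, 5, 8, 9}  B3 = {4, 5, 8, 9}  B4 = {2, 4, 5, 9}  B5 = {2, 4, 5, 6}  B6 = {2, 4, 6, 7}
Tree: B1–B2, B2–B3, B3–B4, B4–B5, B5–B6

The largest bag has 4 vertices, giving width 3; this decomposition certifies tw(G) ≤ 3. For the lower bound: the 4 vertex sets {1,3,8}, {9}, {5}, {2,4,6,7} are disjoint, each induces a connected subgraph, and every pair is joined by at least one edge of G. Contracting each set to a single vertex therefore yields K_{4} as a minor, and since treewidth is minor-monotone, tw(G) ≥ tw(K_{4}) = 3. Combining the bounds, tw(G) = 3.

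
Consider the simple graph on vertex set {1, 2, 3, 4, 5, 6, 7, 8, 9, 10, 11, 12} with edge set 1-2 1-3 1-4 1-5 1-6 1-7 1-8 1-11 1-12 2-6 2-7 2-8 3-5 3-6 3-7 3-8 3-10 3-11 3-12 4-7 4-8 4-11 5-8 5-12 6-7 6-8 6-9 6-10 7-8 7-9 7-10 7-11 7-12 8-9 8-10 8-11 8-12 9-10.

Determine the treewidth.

4

A width-4 tree decomposition is:
Bags: B1 = {3, 6, 7, 8, 10}  B2 = {1, 3, 6, 7, 8}  B3 = {1, 3, 7, 8, 11}  B4 = {6, 7, 8, 9, 10}  B5 = {1, 4, 7, 8, 11}  B6 = {1, 3, 7, 8, 12}  B7 = {1, 3, 5, 8, 12}  B8 = {1, 2, 6, 7, 8}
Tree: B1–B2, B2–B3, B1–B4, B3–B5, B2–B6, B6–B7, B2–B8
Every bag has size at most 5, so the width is 5 − 1 = 4 and tw(G) ≤ 4. On the other hand G contains the 5-clique {1, 3, 5, 8, 12}. A clique must lie in a single bag of any decomposition, so no decomposition can have width below 4. Combining the bounds, tw(G) = 4.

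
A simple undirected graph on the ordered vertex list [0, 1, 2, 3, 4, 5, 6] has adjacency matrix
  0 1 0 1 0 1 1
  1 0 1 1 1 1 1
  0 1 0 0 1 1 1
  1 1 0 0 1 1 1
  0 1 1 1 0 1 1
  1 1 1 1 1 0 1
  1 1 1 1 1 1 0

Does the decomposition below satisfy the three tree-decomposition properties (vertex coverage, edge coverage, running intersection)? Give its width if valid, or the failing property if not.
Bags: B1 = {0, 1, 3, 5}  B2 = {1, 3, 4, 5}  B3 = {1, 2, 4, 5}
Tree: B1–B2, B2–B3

A tree decomposition must satisfy three properties: every vertex lies in some bag; for every edge, both endpoints lie together in some bag; and for every vertex, the bags containing it form a connected subtree. Here vertex 6 appears in no bag, so the decomposition is invalid.

No — vertex 6 appears in no bag.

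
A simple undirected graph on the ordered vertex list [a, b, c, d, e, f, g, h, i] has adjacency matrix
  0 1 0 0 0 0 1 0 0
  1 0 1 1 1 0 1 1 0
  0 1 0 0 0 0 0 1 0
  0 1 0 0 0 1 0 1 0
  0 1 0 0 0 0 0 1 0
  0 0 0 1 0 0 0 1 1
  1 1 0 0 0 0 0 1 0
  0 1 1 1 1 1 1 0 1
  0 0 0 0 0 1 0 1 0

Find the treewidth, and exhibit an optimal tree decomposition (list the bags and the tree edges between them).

Treewidth 2.
One such decomposition:
Bags: B1 = {b, c, h}  B2 = {b, d, h}  B3 = {b, e, h}  B4 = {b, g, h}  B5 = {d, f, h}  B6 = {a, b, g}  B7 = {f, h, i}
Tree: B1–B2, B1–B3, B3–B4, B2–B5, B4–B6, B5–B7

Every bag has size at most 3, so the width is 3 − 1 = 2 and tw(G) ≤ 2. For the lower bound, the 3 vertices {d, f, h} are pairwise adjacent, and any tree decomposition puts a clique entirely inside one bag — forcing width ≥ 2. Hence tw(G) = 2 exactly.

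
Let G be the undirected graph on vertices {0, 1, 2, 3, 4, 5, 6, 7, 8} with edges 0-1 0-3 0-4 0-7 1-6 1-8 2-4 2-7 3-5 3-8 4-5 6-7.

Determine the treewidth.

3

A width-3 tree decomposition is:
Bags: B1 = {2, 3, 4, 5}  B2 = {0, 2, 3, 4}  B3 = {0, 2, 3, 7}  B4 = {0, 3, 7, 8}  B5 = {0, 1, 7, 8}  B6 = {1, 6, 7, 8}
Tree: B1–B2, B2–B3, B3–B4, B4–B5, B5–B6
Each bag holds 4 vertices, so the decomposition has width 3, which upper-bounds the treewidth. For the lower bound: the 4 vertex sets {2,4,5}, {3}, {0}, {1,6,7,8} are disjoint, each induces a connected subgraph, and every pair is joined by at least one edge of G. Contracting each set to a single vertex therefore yields K_{4} as a minor, and since treewidth is minor-monotone, tw(G) ≥ tw(K_{4}) = 3. Therefore the treewidth is 3.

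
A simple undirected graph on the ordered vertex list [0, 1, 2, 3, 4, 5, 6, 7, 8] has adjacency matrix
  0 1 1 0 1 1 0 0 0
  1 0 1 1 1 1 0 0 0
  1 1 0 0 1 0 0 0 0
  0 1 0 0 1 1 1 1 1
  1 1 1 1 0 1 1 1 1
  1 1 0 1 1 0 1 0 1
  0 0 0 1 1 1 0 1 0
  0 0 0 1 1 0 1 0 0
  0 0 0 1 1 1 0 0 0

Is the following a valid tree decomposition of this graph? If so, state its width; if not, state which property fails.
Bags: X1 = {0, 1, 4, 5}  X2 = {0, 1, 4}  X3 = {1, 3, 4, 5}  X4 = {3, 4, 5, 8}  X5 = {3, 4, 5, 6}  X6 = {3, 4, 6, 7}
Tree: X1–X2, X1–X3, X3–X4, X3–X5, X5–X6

A tree decomposition must satisfy three properties: every vertex lies in some bag; for every edge, both endpoints lie together in some bag; and for every vertex, the bags containing it form a connected subtree. Here vertex 2 appears in no bag, so the decomposition is invalid.

No — vertex 2 appears in no bag.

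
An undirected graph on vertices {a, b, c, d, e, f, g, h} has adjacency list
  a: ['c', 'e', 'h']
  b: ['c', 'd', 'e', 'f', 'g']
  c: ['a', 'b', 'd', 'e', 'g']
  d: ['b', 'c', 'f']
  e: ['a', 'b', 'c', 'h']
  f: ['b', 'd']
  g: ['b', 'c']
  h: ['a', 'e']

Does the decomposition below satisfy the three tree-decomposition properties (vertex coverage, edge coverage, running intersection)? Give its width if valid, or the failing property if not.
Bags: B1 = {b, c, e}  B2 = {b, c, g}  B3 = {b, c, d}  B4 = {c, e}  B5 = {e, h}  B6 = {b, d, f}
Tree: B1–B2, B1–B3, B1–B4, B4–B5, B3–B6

No — vertex a appears in no bag.

A tree decomposition must satisfy three properties: every vertex lies in some bag; for every edge, both endpoints lie together in some bag; and for every vertex, the bags containing it form a connected subtree. Here vertex a appears in no bag, so the decomposition is invalid.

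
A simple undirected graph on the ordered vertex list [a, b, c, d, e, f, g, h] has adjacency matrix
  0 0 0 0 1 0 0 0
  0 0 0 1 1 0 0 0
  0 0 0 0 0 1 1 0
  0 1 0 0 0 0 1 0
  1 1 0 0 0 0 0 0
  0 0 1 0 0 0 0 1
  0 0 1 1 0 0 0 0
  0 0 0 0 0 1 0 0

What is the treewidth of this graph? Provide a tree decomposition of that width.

Each bag holds 2 vertices, so the decomposition has width 1, which upper-bounds the treewidth. Since G has at least one edge (e.g. a–e), it is not an edgeless graph, so tw(G) ≥ 1. Combining the bounds, tw(G) = 1.

Treewidth 1.
One such decomposition:
Bags: B1 = {a, e}  B2 = {b, e}  B3 = {b, d}  B4 = {d, g}  B5 = {c, g}  B6 = {c, f}  B7 = {f, h}
Tree: B1–B2, B2–B3, B3–B4, B4–B5, B5–B6, B6–B7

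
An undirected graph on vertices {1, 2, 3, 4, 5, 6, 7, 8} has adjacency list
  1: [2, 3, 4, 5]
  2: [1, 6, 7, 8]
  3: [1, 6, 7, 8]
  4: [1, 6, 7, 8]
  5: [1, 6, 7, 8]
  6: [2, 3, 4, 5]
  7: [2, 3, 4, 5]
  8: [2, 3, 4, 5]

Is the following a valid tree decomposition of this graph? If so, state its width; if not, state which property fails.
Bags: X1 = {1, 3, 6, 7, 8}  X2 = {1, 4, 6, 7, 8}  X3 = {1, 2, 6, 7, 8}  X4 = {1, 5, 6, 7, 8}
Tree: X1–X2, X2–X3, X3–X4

Yes; width 4.

Checking the three conditions: (i) the bags cover all of {1, 2, 3, 4, 5, 6, 7, 8}; (ii) for each edge, some bag contains both endpoints; (iii) the bags containing any fixed vertex form a subtree. All hold, so the decomposition is valid with width 5 − 1 = 4.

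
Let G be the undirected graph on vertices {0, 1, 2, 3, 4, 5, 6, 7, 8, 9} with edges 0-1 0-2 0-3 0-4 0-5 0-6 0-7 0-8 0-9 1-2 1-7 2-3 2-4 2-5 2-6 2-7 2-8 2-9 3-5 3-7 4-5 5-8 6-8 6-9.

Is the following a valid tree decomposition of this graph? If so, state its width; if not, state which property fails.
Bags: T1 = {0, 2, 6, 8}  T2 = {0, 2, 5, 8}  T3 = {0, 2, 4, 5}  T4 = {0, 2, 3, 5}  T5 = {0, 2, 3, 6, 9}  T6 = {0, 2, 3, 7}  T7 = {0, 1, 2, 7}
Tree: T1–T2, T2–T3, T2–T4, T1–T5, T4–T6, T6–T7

A tree decomposition must satisfy three properties: every vertex lies in some bag; for every edge, both endpoints lie together in some bag; and for every vertex, the bags containing it form a connected subtree. Here bags containing vertex 3 are not connected in the tree, so the decomposition is invalid.

No — bags containing vertex 3 are not connected in the tree.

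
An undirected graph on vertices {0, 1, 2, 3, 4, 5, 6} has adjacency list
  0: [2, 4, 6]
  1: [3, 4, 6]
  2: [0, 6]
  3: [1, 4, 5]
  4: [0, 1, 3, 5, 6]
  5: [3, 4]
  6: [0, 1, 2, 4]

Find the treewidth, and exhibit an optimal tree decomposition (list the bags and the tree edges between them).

Every bag has size at most 3, so the width is 3 − 1 = 2 and tw(G) ≤ 2. Conversely, {0, 2, 6} is a clique of size 3, and the vertices of any clique must share a bag in every tree decomposition; so some bag has ≥ 3 vertices and tw(G) ≥ 2. Therefore the treewidth is 2.

Treewidth 2.
One such decomposition:
Bags: B1 = {0, 4, 6}  B2 = {1, 4, 6}  B3 = {0, 2, 6}  B4 = {1, 3, 4}  B5 = {3, 4, 5}
Tree: B1–B2, B1–B3, B2–B4, B4–B5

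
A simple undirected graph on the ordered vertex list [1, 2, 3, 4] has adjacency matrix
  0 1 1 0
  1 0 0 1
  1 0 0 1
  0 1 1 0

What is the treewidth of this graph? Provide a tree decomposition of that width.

Treewidth 2.
One such decomposition:
Bags: B1 = {1, 2, 3}  B2 = {2, 3, 4}
Tree: B1–B2

Every bag has size at most 3, so the width is 3 − 1 = 2 and tw(G) ≤ 2. The edges 2–1–3–4–2 form a cycle, so G is not a tree and its treewidth is at least 2. The upper and lower bounds meet at 2, so that is the treewidth.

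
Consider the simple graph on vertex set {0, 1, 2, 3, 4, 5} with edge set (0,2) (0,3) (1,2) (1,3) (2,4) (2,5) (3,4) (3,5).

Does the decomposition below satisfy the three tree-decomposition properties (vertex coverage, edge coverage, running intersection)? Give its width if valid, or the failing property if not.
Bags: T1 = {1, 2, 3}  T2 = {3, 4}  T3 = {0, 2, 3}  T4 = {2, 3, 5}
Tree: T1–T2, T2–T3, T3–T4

No — edge (2,4) lies in no bag.

A tree decomposition must satisfy three properties: every vertex lies in some bag; for every edge, both endpoints lie together in some bag; and for every vertex, the bags containing it form a connected subtree. Here edge (2,4) lies in no bag, so the decomposition is invalid.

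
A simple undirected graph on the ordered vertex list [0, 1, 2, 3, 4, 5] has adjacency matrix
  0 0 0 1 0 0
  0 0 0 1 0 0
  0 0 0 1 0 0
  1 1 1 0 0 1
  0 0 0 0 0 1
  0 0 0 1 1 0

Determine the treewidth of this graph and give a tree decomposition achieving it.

Treewidth 1.
Bags: B1 = {3, 5}  B2 = {0, 3}  B3 = {2, 3}  B4 = {1, 3}  B5 = {4, 5}
Tree: B1–B2, B1–B3, B2–B4, B1–B5

The largest bag has 2 vertices, giving width 1; this decomposition certifies tw(G) ≤ 1. G has an edge, so its treewidth is at least 1. Combining the bounds, tw(G) = 1.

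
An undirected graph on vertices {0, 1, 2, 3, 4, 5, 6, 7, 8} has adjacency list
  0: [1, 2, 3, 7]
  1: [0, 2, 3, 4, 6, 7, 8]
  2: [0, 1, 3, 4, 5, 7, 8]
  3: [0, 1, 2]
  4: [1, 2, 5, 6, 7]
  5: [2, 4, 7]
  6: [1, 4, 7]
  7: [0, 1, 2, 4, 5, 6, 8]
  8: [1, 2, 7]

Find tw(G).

A width-3 tree decomposition is:
Bags: B1 = {1, 2, 7, 8}  B2 = {1, 2, 4, 7}  B3 = {0, 1, 2, 7}  B4 = {1, 4, 6, 7}  B5 = {0, 1, 2, 3}  B6 = {2, 4, 5, 7}
Tree: B1–B2, B1–B3, B2–B4, B3–B5, B2–B6
Every bag has size at most 4, so the width is 4 − 1 = 3 and tw(G) ≤ 3. Conversely, {0, 1, 2, 3} is a clique of size 4, and the vertices of any clique must share a bag in every tree decomposition; so some bag has ≥ 4 vertices and tw(G) ≥ 3. Therefore the treewidth is 3.

3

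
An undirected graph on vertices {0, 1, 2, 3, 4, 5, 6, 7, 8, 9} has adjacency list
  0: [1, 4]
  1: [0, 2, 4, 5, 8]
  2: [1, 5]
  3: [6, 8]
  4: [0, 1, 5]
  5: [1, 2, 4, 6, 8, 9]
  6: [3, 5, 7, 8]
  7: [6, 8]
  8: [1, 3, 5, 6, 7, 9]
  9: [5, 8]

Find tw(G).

A width-2 tree decomposition is:
Bags: B1 = {1, 5, 8}  B2 = {1, 4, 5}  B3 = {1, 2, 5}  B4 = {5, 6, 8}  B5 = {0, 1, 4}  B6 = {3, 6, 8}  B7 = {5, 8, 9}  B8 = {6, 7, 8}
Tree: B1–B2, B1–B3, B1–B4, B2–B5, B4–B6, B4–B7, B4–B8
Every bag has size at most 3, so the width is 3 − 1 = 2 and tw(G) ≤ 2. For the lower bound, the 3 vertices {0, 1, 4} are pairwise adjacent, and any tree decomposition puts a clique entirely inside one bag — forcing width ≥ 2. Hence tw(G) = 2 exactly.

2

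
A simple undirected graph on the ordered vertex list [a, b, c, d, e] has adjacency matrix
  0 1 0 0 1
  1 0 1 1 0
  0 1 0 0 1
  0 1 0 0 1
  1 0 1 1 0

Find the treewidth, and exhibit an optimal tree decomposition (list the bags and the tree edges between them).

Every bag has size at most 3, so the width is 3 − 1 = 2 and tw(G) ≤ 2. The edges b–d–e–c–b form a cycle, so G is not a tree and its treewidth is at least 2. Hence tw(G) = 2 exactly.

Treewidth 2.
One such decomposition:
Bags: B1 = {b, d, e}  B2 = {b, c, e}  B3 = {a, b, e}
Tree: B1–B2, B2–B3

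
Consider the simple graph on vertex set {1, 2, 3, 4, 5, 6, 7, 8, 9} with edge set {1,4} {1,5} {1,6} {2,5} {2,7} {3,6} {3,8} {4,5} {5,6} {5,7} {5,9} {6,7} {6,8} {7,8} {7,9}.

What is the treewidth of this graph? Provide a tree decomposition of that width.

Treewidth 2.
One such decomposition:
Bags: B1 = {2, 5, 7}  B2 = {5, 6, 7}  B3 = {5, 7, 9}  B4 = {6, 7, 8}  B5 = {3, 6, 8}  B6 = {1, 5, 6}  B7 = {1, 4, 5}
Tree: B1–B2, B2–B3, B2–B4, B4–B5, B2–B6, B6–B7

Each bag holds 3 vertices, so the decomposition has width 2, which upper-bounds the treewidth. On the other hand G contains the 3-clique {3, 6, 8}. A clique must lie in a single bag of any decomposition, so no decomposition can have width below 2. Combining the bounds, tw(G) = 2.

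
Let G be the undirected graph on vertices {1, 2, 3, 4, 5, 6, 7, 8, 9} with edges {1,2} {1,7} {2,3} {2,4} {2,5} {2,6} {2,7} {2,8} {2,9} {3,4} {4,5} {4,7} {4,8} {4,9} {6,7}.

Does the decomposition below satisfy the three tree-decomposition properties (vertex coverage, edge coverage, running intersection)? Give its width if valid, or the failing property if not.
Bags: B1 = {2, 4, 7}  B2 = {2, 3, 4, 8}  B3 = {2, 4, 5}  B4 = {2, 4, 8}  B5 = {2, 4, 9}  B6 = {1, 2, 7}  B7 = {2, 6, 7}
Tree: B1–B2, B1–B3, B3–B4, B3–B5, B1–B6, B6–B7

No — bags containing vertex 8 are not connected in the tree.

A tree decomposition must satisfy three properties: every vertex lies in some bag; for every edge, both endpoints lie together in some bag; and for every vertex, the bags containing it form a connected subtree. Here bags containing vertex 8 are not connected in the tree, so the decomposition is invalid.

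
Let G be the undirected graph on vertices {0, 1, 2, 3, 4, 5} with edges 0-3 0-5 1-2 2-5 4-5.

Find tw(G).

A width-1 tree decomposition is:
Bags: B1 = {4, 5}  B2 = {0, 5}  B3 = {0, 3}  B4 = {2, 5}  B5 = {1, 2}
Tree: B1–B2, B2–B3, B2–B4, B4–B5
Each bag holds 2 vertices, so the decomposition has width 1, which upper-bounds the treewidth. G has an edge, so its treewidth is at least 1. Combining the bounds, tw(G) = 1.

1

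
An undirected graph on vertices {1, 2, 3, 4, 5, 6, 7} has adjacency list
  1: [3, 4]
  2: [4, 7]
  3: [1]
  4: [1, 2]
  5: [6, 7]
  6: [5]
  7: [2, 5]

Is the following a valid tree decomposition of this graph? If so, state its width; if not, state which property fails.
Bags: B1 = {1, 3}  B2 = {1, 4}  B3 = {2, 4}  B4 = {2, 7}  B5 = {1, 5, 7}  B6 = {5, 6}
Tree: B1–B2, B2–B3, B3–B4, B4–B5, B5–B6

A tree decomposition must satisfy three properties: every vertex lies in some bag; for every edge, both endpoints lie together in some bag; and for every vertex, the bags containing it form a connected subtree. Here bags containing vertex 1 are not connected in the tree, so the decomposition is invalid.

No — bags containing vertex 1 are not connected in the tree.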